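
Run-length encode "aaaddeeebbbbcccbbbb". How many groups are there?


Input: aaaddeeebbbbcccbbbb
Scanning for consecutive runs:
  Group 1: 'a' x 3 (positions 0-2)
  Group 2: 'd' x 2 (positions 3-4)
  Group 3: 'e' x 3 (positions 5-7)
  Group 4: 'b' x 4 (positions 8-11)
  Group 5: 'c' x 3 (positions 12-14)
  Group 6: 'b' x 4 (positions 15-18)
Total groups: 6

6


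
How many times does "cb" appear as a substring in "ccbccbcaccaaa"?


Searching for "cb" in "ccbccbcaccaaa"
Scanning each position:
  Position 0: "cc" => no
  Position 1: "cb" => MATCH
  Position 2: "bc" => no
  Position 3: "cc" => no
  Position 4: "cb" => MATCH
  Position 5: "bc" => no
  Position 6: "ca" => no
  Position 7: "ac" => no
  Position 8: "cc" => no
  Position 9: "ca" => no
  Position 10: "aa" => no
  Position 11: "aa" => no
Total occurrences: 2

2


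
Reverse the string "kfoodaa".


Input: kfoodaa
Reading characters right to left:
  Position 6: 'a'
  Position 5: 'a'
  Position 4: 'd'
  Position 3: 'o'
  Position 2: 'o'
  Position 1: 'f'
  Position 0: 'k'
Reversed: aadoofk

aadoofk


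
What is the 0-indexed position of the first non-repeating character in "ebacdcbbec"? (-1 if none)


Input: ebacdcbbec
Character frequencies:
  'a': 1
  'b': 3
  'c': 3
  'd': 1
  'e': 2
Scanning left to right for freq == 1:
  Position 0 ('e'): freq=2, skip
  Position 1 ('b'): freq=3, skip
  Position 2 ('a'): unique! => answer = 2

2


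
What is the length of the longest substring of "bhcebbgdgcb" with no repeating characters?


Input: "bhcebbgdgcb"
Sliding window (track last position of each char):
  Position 0 ('b'): window [0,0] length 1 -- new best
  Position 1 ('h'): window [0,1] length 2 -- new best
  Position 2 ('c'): window [0,2] length 3 -- new best
  Position 3 ('e'): window [0,3] length 4 -- new best
  Position 4 ('b'): repeat (last at 0), move window start to 1
  Position 4 ('b'): window [1,4] length 4
  Position 5 ('b'): repeat (last at 4), move window start to 5
  Position 5 ('b'): window [5,5] length 1
  Position 6 ('g'): window [5,6] length 2
  Position 7 ('d'): window [5,7] length 3
  Position 8 ('g'): repeat (last at 6), move window start to 7
  Position 8 ('g'): window [7,8] length 2
  Position 9 ('c'): window [7,9] length 3
  Position 10 ('b'): window [7,10] length 4
Longest substring with no repeats: "bhce" with length 4

4


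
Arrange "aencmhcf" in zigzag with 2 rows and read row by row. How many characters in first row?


Zigzag "aencmhcf" into 2 rows:
Placing characters:
  'a' => row 0
  'e' => row 1
  'n' => row 0
  'c' => row 1
  'm' => row 0
  'h' => row 1
  'c' => row 0
  'f' => row 1
Rows:
  Row 0: "anmc"
  Row 1: "echf"
First row length: 4

4


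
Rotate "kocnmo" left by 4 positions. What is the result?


Input: "kocnmo", rotate left by 4
First 4 characters: "kocn"
Remaining characters: "mo"
Concatenate remaining + first: "mo" + "kocn" = "mokocn"

mokocn


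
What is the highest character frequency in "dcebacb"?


Input: dcebacb
Character counts:
  'a': 1
  'b': 2
  'c': 2
  'd': 1
  'e': 1
Maximum frequency: 2

2


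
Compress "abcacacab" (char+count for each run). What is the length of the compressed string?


Input: abcacacab
Runs:
  'a' x 1 => "a1"
  'b' x 1 => "b1"
  'c' x 1 => "c1"
  'a' x 1 => "a1"
  'c' x 1 => "c1"
  'a' x 1 => "a1"
  'c' x 1 => "c1"
  'a' x 1 => "a1"
  'b' x 1 => "b1"
Compressed: "a1b1c1a1c1a1c1a1b1"
Compressed length: 18

18


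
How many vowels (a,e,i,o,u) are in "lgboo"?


Input: lgboo
Checking each character:
  'l' at position 0: consonant
  'g' at position 1: consonant
  'b' at position 2: consonant
  'o' at position 3: vowel (running total: 1)
  'o' at position 4: vowel (running total: 2)
Total vowels: 2

2


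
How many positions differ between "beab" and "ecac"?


Comparing "beab" and "ecac" position by position:
  Position 0: 'b' vs 'e' => DIFFER
  Position 1: 'e' vs 'c' => DIFFER
  Position 2: 'a' vs 'a' => same
  Position 3: 'b' vs 'c' => DIFFER
Positions that differ: 3

3


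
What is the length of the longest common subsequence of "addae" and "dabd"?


LCS of "addae" and "dabd"
DP table:
           d    a    b    d
      0    0    0    0    0
  a   0    0    1    1    1
  d   0    1    1    1    2
  d   0    1    1    1    2
  a   0    1    2    2    2
  e   0    1    2    2    2
LCS length = dp[5][4] = 2

2


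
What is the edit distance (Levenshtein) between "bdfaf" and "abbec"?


Computing edit distance: "bdfaf" -> "abbec"
DP table:
           a    b    b    e    c
      0    1    2    3    4    5
  b   1    1    1    2    3    4
  d   2    2    2    2    3    4
  f   3    3    3    3    3    4
  a   4    3    4    4    4    4
  f   5    4    4    5    5    5
Edit distance = dp[5][5] = 5

5


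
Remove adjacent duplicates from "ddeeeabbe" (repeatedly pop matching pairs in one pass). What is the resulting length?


Input: ddeeeabbe
Stack-based adjacent duplicate removal:
  Read 'd': push. Stack: d
  Read 'd': matches stack top 'd' => pop. Stack: (empty)
  Read 'e': push. Stack: e
  Read 'e': matches stack top 'e' => pop. Stack: (empty)
  Read 'e': push. Stack: e
  Read 'a': push. Stack: ea
  Read 'b': push. Stack: eab
  Read 'b': matches stack top 'b' => pop. Stack: ea
  Read 'e': push. Stack: eae
Final stack: "eae" (length 3)

3


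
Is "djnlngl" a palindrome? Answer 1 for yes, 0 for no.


Input: djnlngl
Reversed: lgnlnjd
  Compare pos 0 ('d') with pos 6 ('l'): MISMATCH
  Compare pos 1 ('j') with pos 5 ('g'): MISMATCH
  Compare pos 2 ('n') with pos 4 ('n'): match
Result: not a palindrome

0


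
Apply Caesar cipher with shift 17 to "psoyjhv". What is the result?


Caesar cipher: shift "psoyjhv" by 17
  'p' (pos 15) + 17 = pos 6 = 'g'
  's' (pos 18) + 17 = pos 9 = 'j'
  'o' (pos 14) + 17 = pos 5 = 'f'
  'y' (pos 24) + 17 = pos 15 = 'p'
  'j' (pos 9) + 17 = pos 0 = 'a'
  'h' (pos 7) + 17 = pos 24 = 'y'
  'v' (pos 21) + 17 = pos 12 = 'm'
Result: gjfpaym

gjfpaym


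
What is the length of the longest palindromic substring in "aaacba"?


Input: "aaacba"
Checking substrings for palindromes:
  [0:3] "aaa" (len 3) => palindrome
  [0:2] "aa" (len 2) => palindrome
  [1:3] "aa" (len 2) => palindrome
Longest palindromic substring: "aaa" with length 3

3


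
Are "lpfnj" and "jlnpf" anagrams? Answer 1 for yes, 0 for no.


Strings: "lpfnj", "jlnpf"
Sorted first:  fjlnp
Sorted second: fjlnp
Sorted forms match => anagrams

1


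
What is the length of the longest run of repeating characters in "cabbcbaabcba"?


Input: "cabbcbaabcba"
Scanning for longest run:
  Position 1 ('a'): new char, reset run to 1
  Position 2 ('b'): new char, reset run to 1
  Position 3 ('b'): continues run of 'b', length=2
  Position 4 ('c'): new char, reset run to 1
  Position 5 ('b'): new char, reset run to 1
  Position 6 ('a'): new char, reset run to 1
  Position 7 ('a'): continues run of 'a', length=2
  Position 8 ('b'): new char, reset run to 1
  Position 9 ('c'): new char, reset run to 1
  Position 10 ('b'): new char, reset run to 1
  Position 11 ('a'): new char, reset run to 1
Longest run: 'b' with length 2

2


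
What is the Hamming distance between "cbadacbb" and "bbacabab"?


Comparing "cbadacbb" and "bbacabab" position by position:
  Position 0: 'c' vs 'b' => differ
  Position 1: 'b' vs 'b' => same
  Position 2: 'a' vs 'a' => same
  Position 3: 'd' vs 'c' => differ
  Position 4: 'a' vs 'a' => same
  Position 5: 'c' vs 'b' => differ
  Position 6: 'b' vs 'a' => differ
  Position 7: 'b' vs 'b' => same
Total differences (Hamming distance): 4

4


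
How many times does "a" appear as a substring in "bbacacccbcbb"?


Searching for "a" in "bbacacccbcbb"
Scanning each position:
  Position 0: "b" => no
  Position 1: "b" => no
  Position 2: "a" => MATCH
  Position 3: "c" => no
  Position 4: "a" => MATCH
  Position 5: "c" => no
  Position 6: "c" => no
  Position 7: "c" => no
  Position 8: "b" => no
  Position 9: "c" => no
  Position 10: "b" => no
  Position 11: "b" => no
Total occurrences: 2

2


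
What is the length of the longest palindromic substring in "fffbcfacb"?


Input: "fffbcfacb"
Checking substrings for palindromes:
  [0:3] "fff" (len 3) => palindrome
  [0:2] "ff" (len 2) => palindrome
  [1:3] "ff" (len 2) => palindrome
Longest palindromic substring: "fff" with length 3

3


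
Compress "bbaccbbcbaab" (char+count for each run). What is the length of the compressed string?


Input: bbaccbbcbaab
Runs:
  'b' x 2 => "b2"
  'a' x 1 => "a1"
  'c' x 2 => "c2"
  'b' x 2 => "b2"
  'c' x 1 => "c1"
  'b' x 1 => "b1"
  'a' x 2 => "a2"
  'b' x 1 => "b1"
Compressed: "b2a1c2b2c1b1a2b1"
Compressed length: 16

16


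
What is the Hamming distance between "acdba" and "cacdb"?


Comparing "acdba" and "cacdb" position by position:
  Position 0: 'a' vs 'c' => differ
  Position 1: 'c' vs 'a' => differ
  Position 2: 'd' vs 'c' => differ
  Position 3: 'b' vs 'd' => differ
  Position 4: 'a' vs 'b' => differ
Total differences (Hamming distance): 5

5


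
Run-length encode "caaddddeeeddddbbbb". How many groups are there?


Input: caaddddeeeddddbbbb
Scanning for consecutive runs:
  Group 1: 'c' x 1 (positions 0-0)
  Group 2: 'a' x 2 (positions 1-2)
  Group 3: 'd' x 4 (positions 3-6)
  Group 4: 'e' x 3 (positions 7-9)
  Group 5: 'd' x 4 (positions 10-13)
  Group 6: 'b' x 4 (positions 14-17)
Total groups: 6

6


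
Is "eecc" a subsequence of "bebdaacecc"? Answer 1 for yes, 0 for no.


Check if "eecc" is a subsequence of "bebdaacecc"
Greedy scan:
  Position 0 ('b'): no match needed
  Position 1 ('e'): matches sub[0] = 'e'
  Position 2 ('b'): no match needed
  Position 3 ('d'): no match needed
  Position 4 ('a'): no match needed
  Position 5 ('a'): no match needed
  Position 6 ('c'): no match needed
  Position 7 ('e'): matches sub[1] = 'e'
  Position 8 ('c'): matches sub[2] = 'c'
  Position 9 ('c'): matches sub[3] = 'c'
All 4 characters matched => is a subsequence

1


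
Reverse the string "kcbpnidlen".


Input: kcbpnidlen
Reading characters right to left:
  Position 9: 'n'
  Position 8: 'e'
  Position 7: 'l'
  Position 6: 'd'
  Position 5: 'i'
  Position 4: 'n'
  Position 3: 'p'
  Position 2: 'b'
  Position 1: 'c'
  Position 0: 'k'
Reversed: neldinpbck

neldinpbck


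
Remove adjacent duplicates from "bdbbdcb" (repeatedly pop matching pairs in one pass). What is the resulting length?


Input: bdbbdcb
Stack-based adjacent duplicate removal:
  Read 'b': push. Stack: b
  Read 'd': push. Stack: bd
  Read 'b': push. Stack: bdb
  Read 'b': matches stack top 'b' => pop. Stack: bd
  Read 'd': matches stack top 'd' => pop. Stack: b
  Read 'c': push. Stack: bc
  Read 'b': push. Stack: bcb
Final stack: "bcb" (length 3)

3


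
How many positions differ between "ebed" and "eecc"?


Comparing "ebed" and "eecc" position by position:
  Position 0: 'e' vs 'e' => same
  Position 1: 'b' vs 'e' => DIFFER
  Position 2: 'e' vs 'c' => DIFFER
  Position 3: 'd' vs 'c' => DIFFER
Positions that differ: 3

3


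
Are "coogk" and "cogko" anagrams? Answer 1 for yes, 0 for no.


Strings: "coogk", "cogko"
Sorted first:  cgkoo
Sorted second: cgkoo
Sorted forms match => anagrams

1


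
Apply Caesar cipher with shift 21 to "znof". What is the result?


Caesar cipher: shift "znof" by 21
  'z' (pos 25) + 21 = pos 20 = 'u'
  'n' (pos 13) + 21 = pos 8 = 'i'
  'o' (pos 14) + 21 = pos 9 = 'j'
  'f' (pos 5) + 21 = pos 0 = 'a'
Result: uija

uija


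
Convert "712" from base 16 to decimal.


Input: "712" in base 16
Positional expansion:
  Digit '7' (value 7) x 16^2 = 1792
  Digit '1' (value 1) x 16^1 = 16
  Digit '2' (value 2) x 16^0 = 2
Sum = 1810

1810


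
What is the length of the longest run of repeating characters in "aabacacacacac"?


Input: "aabacacacacac"
Scanning for longest run:
  Position 1 ('a'): continues run of 'a', length=2
  Position 2 ('b'): new char, reset run to 1
  Position 3 ('a'): new char, reset run to 1
  Position 4 ('c'): new char, reset run to 1
  Position 5 ('a'): new char, reset run to 1
  Position 6 ('c'): new char, reset run to 1
  Position 7 ('a'): new char, reset run to 1
  Position 8 ('c'): new char, reset run to 1
  Position 9 ('a'): new char, reset run to 1
  Position 10 ('c'): new char, reset run to 1
  Position 11 ('a'): new char, reset run to 1
  Position 12 ('c'): new char, reset run to 1
Longest run: 'a' with length 2

2


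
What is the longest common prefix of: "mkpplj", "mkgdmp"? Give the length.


Words: mkpplj, mkgdmp
  Position 0: all 'm' => match
  Position 1: all 'k' => match
  Position 2: ('p', 'g') => mismatch, stop
LCP = "mk" (length 2)

2


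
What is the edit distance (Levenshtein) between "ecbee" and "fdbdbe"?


Computing edit distance: "ecbee" -> "fdbdbe"
DP table:
           f    d    b    d    b    e
      0    1    2    3    4    5    6
  e   1    1    2    3    4    5    5
  c   2    2    2    3    4    5    6
  b   3    3    3    2    3    4    5
  e   4    4    4    3    3    4    4
  e   5    5    5    4    4    4    4
Edit distance = dp[5][6] = 4

4


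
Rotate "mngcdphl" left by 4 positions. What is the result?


Input: "mngcdphl", rotate left by 4
First 4 characters: "mngc"
Remaining characters: "dphl"
Concatenate remaining + first: "dphl" + "mngc" = "dphlmngc"

dphlmngc


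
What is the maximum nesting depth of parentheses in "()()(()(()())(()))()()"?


Input: "()()(()(()())(()))()()"
Tracking depth:
  Position 0 '(': depth becomes 1
  Position 1 ')': depth becomes 0
  Position 2 '(': depth becomes 1
  Position 3 ')': depth becomes 0
  Position 4 '(': depth becomes 1
  Position 5 '(': depth becomes 2
  Position 6 ')': depth becomes 1
  Position 7 '(': depth becomes 2
  Position 8 '(': depth becomes 3
  Position 9 ')': depth becomes 2
  Position 10 '(': depth becomes 3
  Position 11 ')': depth becomes 2
  Position 12 ')': depth becomes 1
  Position 13 '(': depth becomes 2
  Position 14 '(': depth becomes 3
  Position 15 ')': depth becomes 2
  Position 16 ')': depth becomes 1
  Position 17 ')': depth becomes 0
  Position 18 '(': depth becomes 1
  Position 19 ')': depth becomes 0
  Position 20 '(': depth becomes 1
  Position 21 ')': depth becomes 0
Maximum depth reached: 3

3


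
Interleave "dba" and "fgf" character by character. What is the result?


Interleaving "dba" and "fgf":
  Position 0: 'd' from first, 'f' from second => "df"
  Position 1: 'b' from first, 'g' from second => "bg"
  Position 2: 'a' from first, 'f' from second => "af"
Result: dfbgaf

dfbgaf


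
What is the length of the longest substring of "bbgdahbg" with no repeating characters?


Input: "bbgdahbg"
Sliding window (track last position of each char):
  Position 0 ('b'): window [0,0] length 1 -- new best
  Position 1 ('b'): repeat (last at 0), move window start to 1
  Position 1 ('b'): window [1,1] length 1
  Position 2 ('g'): window [1,2] length 2 -- new best
  Position 3 ('d'): window [1,3] length 3 -- new best
  Position 4 ('a'): window [1,4] length 4 -- new best
  Position 5 ('h'): window [1,5] length 5 -- new best
  Position 6 ('b'): repeat (last at 1), move window start to 2
  Position 6 ('b'): window [2,6] length 5
  Position 7 ('g'): repeat (last at 2), move window start to 3
  Position 7 ('g'): window [3,7] length 5
Longest substring with no repeats: "bgdah" with length 5

5


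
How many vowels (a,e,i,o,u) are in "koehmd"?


Input: koehmd
Checking each character:
  'k' at position 0: consonant
  'o' at position 1: vowel (running total: 1)
  'e' at position 2: vowel (running total: 2)
  'h' at position 3: consonant
  'm' at position 4: consonant
  'd' at position 5: consonant
Total vowels: 2

2


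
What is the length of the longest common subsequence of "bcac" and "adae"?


LCS of "bcac" and "adae"
DP table:
           a    d    a    e
      0    0    0    0    0
  b   0    0    0    0    0
  c   0    0    0    0    0
  a   0    1    1    1    1
  c   0    1    1    1    1
LCS length = dp[4][4] = 1

1


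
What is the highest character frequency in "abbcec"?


Input: abbcec
Character counts:
  'a': 1
  'b': 2
  'c': 2
  'e': 1
Maximum frequency: 2

2


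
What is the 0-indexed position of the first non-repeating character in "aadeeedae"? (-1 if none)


Input: aadeeedae
Character frequencies:
  'a': 3
  'd': 2
  'e': 4
Scanning left to right for freq == 1:
  Position 0 ('a'): freq=3, skip
  Position 1 ('a'): freq=3, skip
  Position 2 ('d'): freq=2, skip
  Position 3 ('e'): freq=4, skip
  Position 4 ('e'): freq=4, skip
  Position 5 ('e'): freq=4, skip
  Position 6 ('d'): freq=2, skip
  Position 7 ('a'): freq=3, skip
  Position 8 ('e'): freq=4, skip
  No unique character found => answer = -1

-1


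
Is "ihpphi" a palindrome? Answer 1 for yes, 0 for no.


Input: ihpphi
Reversed: ihpphi
  Compare pos 0 ('i') with pos 5 ('i'): match
  Compare pos 1 ('h') with pos 4 ('h'): match
  Compare pos 2 ('p') with pos 3 ('p'): match
Result: palindrome

1


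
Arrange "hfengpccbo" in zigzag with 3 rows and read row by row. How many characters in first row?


Zigzag "hfengpccbo" into 3 rows:
Placing characters:
  'h' => row 0
  'f' => row 1
  'e' => row 2
  'n' => row 1
  'g' => row 0
  'p' => row 1
  'c' => row 2
  'c' => row 1
  'b' => row 0
  'o' => row 1
Rows:
  Row 0: "hgb"
  Row 1: "fnpco"
  Row 2: "ec"
First row length: 3

3


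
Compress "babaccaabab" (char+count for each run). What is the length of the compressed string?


Input: babaccaabab
Runs:
  'b' x 1 => "b1"
  'a' x 1 => "a1"
  'b' x 1 => "b1"
  'a' x 1 => "a1"
  'c' x 2 => "c2"
  'a' x 2 => "a2"
  'b' x 1 => "b1"
  'a' x 1 => "a1"
  'b' x 1 => "b1"
Compressed: "b1a1b1a1c2a2b1a1b1"
Compressed length: 18

18


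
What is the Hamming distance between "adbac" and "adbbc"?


Comparing "adbac" and "adbbc" position by position:
  Position 0: 'a' vs 'a' => same
  Position 1: 'd' vs 'd' => same
  Position 2: 'b' vs 'b' => same
  Position 3: 'a' vs 'b' => differ
  Position 4: 'c' vs 'c' => same
Total differences (Hamming distance): 1

1


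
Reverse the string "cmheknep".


Input: cmheknep
Reading characters right to left:
  Position 7: 'p'
  Position 6: 'e'
  Position 5: 'n'
  Position 4: 'k'
  Position 3: 'e'
  Position 2: 'h'
  Position 1: 'm'
  Position 0: 'c'
Reversed: penkehmc

penkehmc


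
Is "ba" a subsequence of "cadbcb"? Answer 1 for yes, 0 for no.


Check if "ba" is a subsequence of "cadbcb"
Greedy scan:
  Position 0 ('c'): no match needed
  Position 1 ('a'): no match needed
  Position 2 ('d'): no match needed
  Position 3 ('b'): matches sub[0] = 'b'
  Position 4 ('c'): no match needed
  Position 5 ('b'): no match needed
Only matched 1/2 characters => not a subsequence

0


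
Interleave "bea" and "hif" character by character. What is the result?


Interleaving "bea" and "hif":
  Position 0: 'b' from first, 'h' from second => "bh"
  Position 1: 'e' from first, 'i' from second => "ei"
  Position 2: 'a' from first, 'f' from second => "af"
Result: bheiaf

bheiaf


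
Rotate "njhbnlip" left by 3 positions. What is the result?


Input: "njhbnlip", rotate left by 3
First 3 characters: "njh"
Remaining characters: "bnlip"
Concatenate remaining + first: "bnlip" + "njh" = "bnlipnjh"

bnlipnjh


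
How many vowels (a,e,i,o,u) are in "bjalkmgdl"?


Input: bjalkmgdl
Checking each character:
  'b' at position 0: consonant
  'j' at position 1: consonant
  'a' at position 2: vowel (running total: 1)
  'l' at position 3: consonant
  'k' at position 4: consonant
  'm' at position 5: consonant
  'g' at position 6: consonant
  'd' at position 7: consonant
  'l' at position 8: consonant
Total vowels: 1

1


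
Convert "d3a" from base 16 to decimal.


Input: "d3a" in base 16
Positional expansion:
  Digit 'd' (value 13) x 16^2 = 3328
  Digit '3' (value 3) x 16^1 = 48
  Digit 'a' (value 10) x 16^0 = 10
Sum = 3386

3386


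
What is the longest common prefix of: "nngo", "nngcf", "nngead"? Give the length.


Words: nngo, nngcf, nngead
  Position 0: all 'n' => match
  Position 1: all 'n' => match
  Position 2: all 'g' => match
  Position 3: ('o', 'c', 'e') => mismatch, stop
LCP = "nng" (length 3)

3


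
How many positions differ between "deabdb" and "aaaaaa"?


Comparing "deabdb" and "aaaaaa" position by position:
  Position 0: 'd' vs 'a' => DIFFER
  Position 1: 'e' vs 'a' => DIFFER
  Position 2: 'a' vs 'a' => same
  Position 3: 'b' vs 'a' => DIFFER
  Position 4: 'd' vs 'a' => DIFFER
  Position 5: 'b' vs 'a' => DIFFER
Positions that differ: 5

5


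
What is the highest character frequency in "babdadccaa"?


Input: babdadccaa
Character counts:
  'a': 4
  'b': 2
  'c': 2
  'd': 2
Maximum frequency: 4

4


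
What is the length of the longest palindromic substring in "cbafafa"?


Input: "cbafafa"
Checking substrings for palindromes:
  [2:7] "afafa" (len 5) => palindrome
  [2:5] "afa" (len 3) => palindrome
  [3:6] "faf" (len 3) => palindrome
  [4:7] "afa" (len 3) => palindrome
Longest palindromic substring: "afafa" with length 5

5


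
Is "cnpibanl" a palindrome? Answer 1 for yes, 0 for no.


Input: cnpibanl
Reversed: lnabipnc
  Compare pos 0 ('c') with pos 7 ('l'): MISMATCH
  Compare pos 1 ('n') with pos 6 ('n'): match
  Compare pos 2 ('p') with pos 5 ('a'): MISMATCH
  Compare pos 3 ('i') with pos 4 ('b'): MISMATCH
Result: not a palindrome

0


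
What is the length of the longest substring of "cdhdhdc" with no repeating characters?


Input: "cdhdhdc"
Sliding window (track last position of each char):
  Position 0 ('c'): window [0,0] length 1 -- new best
  Position 1 ('d'): window [0,1] length 2 -- new best
  Position 2 ('h'): window [0,2] length 3 -- new best
  Position 3 ('d'): repeat (last at 1), move window start to 2
  Position 3 ('d'): window [2,3] length 2
  Position 4 ('h'): repeat (last at 2), move window start to 3
  Position 4 ('h'): window [3,4] length 2
  Position 5 ('d'): repeat (last at 3), move window start to 4
  Position 5 ('d'): window [4,5] length 2
  Position 6 ('c'): window [4,6] length 3
Longest substring with no repeats: "cdh" with length 3

3


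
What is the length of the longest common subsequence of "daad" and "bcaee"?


LCS of "daad" and "bcaee"
DP table:
           b    c    a    e    e
      0    0    0    0    0    0
  d   0    0    0    0    0    0
  a   0    0    0    1    1    1
  a   0    0    0    1    1    1
  d   0    0    0    1    1    1
LCS length = dp[4][5] = 1

1


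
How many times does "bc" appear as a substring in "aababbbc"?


Searching for "bc" in "aababbbc"
Scanning each position:
  Position 0: "aa" => no
  Position 1: "ab" => no
  Position 2: "ba" => no
  Position 3: "ab" => no
  Position 4: "bb" => no
  Position 5: "bb" => no
  Position 6: "bc" => MATCH
Total occurrences: 1

1


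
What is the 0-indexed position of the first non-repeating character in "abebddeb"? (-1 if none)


Input: abebddeb
Character frequencies:
  'a': 1
  'b': 3
  'd': 2
  'e': 2
Scanning left to right for freq == 1:
  Position 0 ('a'): unique! => answer = 0

0


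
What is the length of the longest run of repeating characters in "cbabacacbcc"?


Input: "cbabacacbcc"
Scanning for longest run:
  Position 1 ('b'): new char, reset run to 1
  Position 2 ('a'): new char, reset run to 1
  Position 3 ('b'): new char, reset run to 1
  Position 4 ('a'): new char, reset run to 1
  Position 5 ('c'): new char, reset run to 1
  Position 6 ('a'): new char, reset run to 1
  Position 7 ('c'): new char, reset run to 1
  Position 8 ('b'): new char, reset run to 1
  Position 9 ('c'): new char, reset run to 1
  Position 10 ('c'): continues run of 'c', length=2
Longest run: 'c' with length 2

2


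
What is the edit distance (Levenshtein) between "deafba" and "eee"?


Computing edit distance: "deafba" -> "eee"
DP table:
           e    e    e
      0    1    2    3
  d   1    1    2    3
  e   2    1    1    2
  a   3    2    2    2
  f   4    3    3    3
  b   5    4    4    4
  a   6    5    5    5
Edit distance = dp[6][3] = 5

5


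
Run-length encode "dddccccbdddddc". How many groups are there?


Input: dddccccbdddddc
Scanning for consecutive runs:
  Group 1: 'd' x 3 (positions 0-2)
  Group 2: 'c' x 4 (positions 3-6)
  Group 3: 'b' x 1 (positions 7-7)
  Group 4: 'd' x 5 (positions 8-12)
  Group 5: 'c' x 1 (positions 13-13)
Total groups: 5

5


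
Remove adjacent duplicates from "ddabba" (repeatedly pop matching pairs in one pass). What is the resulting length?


Input: ddabba
Stack-based adjacent duplicate removal:
  Read 'd': push. Stack: d
  Read 'd': matches stack top 'd' => pop. Stack: (empty)
  Read 'a': push. Stack: a
  Read 'b': push. Stack: ab
  Read 'b': matches stack top 'b' => pop. Stack: a
  Read 'a': matches stack top 'a' => pop. Stack: (empty)
Final stack: "" (length 0)

0


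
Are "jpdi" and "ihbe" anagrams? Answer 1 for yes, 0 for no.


Strings: "jpdi", "ihbe"
Sorted first:  dijp
Sorted second: behi
Differ at position 0: 'd' vs 'b' => not anagrams

0


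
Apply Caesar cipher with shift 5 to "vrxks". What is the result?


Caesar cipher: shift "vrxks" by 5
  'v' (pos 21) + 5 = pos 0 = 'a'
  'r' (pos 17) + 5 = pos 22 = 'w'
  'x' (pos 23) + 5 = pos 2 = 'c'
  'k' (pos 10) + 5 = pos 15 = 'p'
  's' (pos 18) + 5 = pos 23 = 'x'
Result: awcpx

awcpx


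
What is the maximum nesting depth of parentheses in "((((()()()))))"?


Input: "((((()()()))))"
Tracking depth:
  Position 0 '(': depth becomes 1
  Position 1 '(': depth becomes 2
  Position 2 '(': depth becomes 3
  Position 3 '(': depth becomes 4
  Position 4 '(': depth becomes 5
  Position 5 ')': depth becomes 4
  Position 6 '(': depth becomes 5
  Position 7 ')': depth becomes 4
  Position 8 '(': depth becomes 5
  Position 9 ')': depth becomes 4
  Position 10 ')': depth becomes 3
  Position 11 ')': depth becomes 2
  Position 12 ')': depth becomes 1
  Position 13 ')': depth becomes 0
Maximum depth reached: 5

5


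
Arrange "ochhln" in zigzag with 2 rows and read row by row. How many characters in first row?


Zigzag "ochhln" into 2 rows:
Placing characters:
  'o' => row 0
  'c' => row 1
  'h' => row 0
  'h' => row 1
  'l' => row 0
  'n' => row 1
Rows:
  Row 0: "ohl"
  Row 1: "chn"
First row length: 3

3


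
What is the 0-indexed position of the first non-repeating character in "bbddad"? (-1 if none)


Input: bbddad
Character frequencies:
  'a': 1
  'b': 2
  'd': 3
Scanning left to right for freq == 1:
  Position 0 ('b'): freq=2, skip
  Position 1 ('b'): freq=2, skip
  Position 2 ('d'): freq=3, skip
  Position 3 ('d'): freq=3, skip
  Position 4 ('a'): unique! => answer = 4

4


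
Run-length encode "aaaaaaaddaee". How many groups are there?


Input: aaaaaaaddaee
Scanning for consecutive runs:
  Group 1: 'a' x 7 (positions 0-6)
  Group 2: 'd' x 2 (positions 7-8)
  Group 3: 'a' x 1 (positions 9-9)
  Group 4: 'e' x 2 (positions 10-11)
Total groups: 4

4


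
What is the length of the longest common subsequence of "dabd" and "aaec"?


LCS of "dabd" and "aaec"
DP table:
           a    a    e    c
      0    0    0    0    0
  d   0    0    0    0    0
  a   0    1    1    1    1
  b   0    1    1    1    1
  d   0    1    1    1    1
LCS length = dp[4][4] = 1

1


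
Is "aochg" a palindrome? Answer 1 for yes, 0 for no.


Input: aochg
Reversed: ghcoa
  Compare pos 0 ('a') with pos 4 ('g'): MISMATCH
  Compare pos 1 ('o') with pos 3 ('h'): MISMATCH
Result: not a palindrome

0


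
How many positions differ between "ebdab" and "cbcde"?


Comparing "ebdab" and "cbcde" position by position:
  Position 0: 'e' vs 'c' => DIFFER
  Position 1: 'b' vs 'b' => same
  Position 2: 'd' vs 'c' => DIFFER
  Position 3: 'a' vs 'd' => DIFFER
  Position 4: 'b' vs 'e' => DIFFER
Positions that differ: 4

4


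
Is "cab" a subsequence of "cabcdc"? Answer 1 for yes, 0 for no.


Check if "cab" is a subsequence of "cabcdc"
Greedy scan:
  Position 0 ('c'): matches sub[0] = 'c'
  Position 1 ('a'): matches sub[1] = 'a'
  Position 2 ('b'): matches sub[2] = 'b'
  Position 3 ('c'): no match needed
  Position 4 ('d'): no match needed
  Position 5 ('c'): no match needed
All 3 characters matched => is a subsequence

1


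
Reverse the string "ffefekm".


Input: ffefekm
Reading characters right to left:
  Position 6: 'm'
  Position 5: 'k'
  Position 4: 'e'
  Position 3: 'f'
  Position 2: 'e'
  Position 1: 'f'
  Position 0: 'f'
Reversed: mkefeff

mkefeff


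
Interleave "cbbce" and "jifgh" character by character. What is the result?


Interleaving "cbbce" and "jifgh":
  Position 0: 'c' from first, 'j' from second => "cj"
  Position 1: 'b' from first, 'i' from second => "bi"
  Position 2: 'b' from first, 'f' from second => "bf"
  Position 3: 'c' from first, 'g' from second => "cg"
  Position 4: 'e' from first, 'h' from second => "eh"
Result: cjbibfcgeh

cjbibfcgeh


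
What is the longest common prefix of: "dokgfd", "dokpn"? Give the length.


Words: dokgfd, dokpn
  Position 0: all 'd' => match
  Position 1: all 'o' => match
  Position 2: all 'k' => match
  Position 3: ('g', 'p') => mismatch, stop
LCP = "dok" (length 3)

3


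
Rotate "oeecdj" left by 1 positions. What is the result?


Input: "oeecdj", rotate left by 1
First 1 characters: "o"
Remaining characters: "eecdj"
Concatenate remaining + first: "eecdj" + "o" = "eecdjo"

eecdjo


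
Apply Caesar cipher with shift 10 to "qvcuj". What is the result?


Caesar cipher: shift "qvcuj" by 10
  'q' (pos 16) + 10 = pos 0 = 'a'
  'v' (pos 21) + 10 = pos 5 = 'f'
  'c' (pos 2) + 10 = pos 12 = 'm'
  'u' (pos 20) + 10 = pos 4 = 'e'
  'j' (pos 9) + 10 = pos 19 = 't'
Result: afmet

afmet


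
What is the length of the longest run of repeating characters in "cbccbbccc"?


Input: "cbccbbccc"
Scanning for longest run:
  Position 1 ('b'): new char, reset run to 1
  Position 2 ('c'): new char, reset run to 1
  Position 3 ('c'): continues run of 'c', length=2
  Position 4 ('b'): new char, reset run to 1
  Position 5 ('b'): continues run of 'b', length=2
  Position 6 ('c'): new char, reset run to 1
  Position 7 ('c'): continues run of 'c', length=2
  Position 8 ('c'): continues run of 'c', length=3
Longest run: 'c' with length 3

3


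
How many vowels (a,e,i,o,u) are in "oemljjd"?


Input: oemljjd
Checking each character:
  'o' at position 0: vowel (running total: 1)
  'e' at position 1: vowel (running total: 2)
  'm' at position 2: consonant
  'l' at position 3: consonant
  'j' at position 4: consonant
  'j' at position 5: consonant
  'd' at position 6: consonant
Total vowels: 2

2


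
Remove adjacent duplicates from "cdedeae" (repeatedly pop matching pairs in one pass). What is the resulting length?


Input: cdedeae
Stack-based adjacent duplicate removal:
  Read 'c': push. Stack: c
  Read 'd': push. Stack: cd
  Read 'e': push. Stack: cde
  Read 'd': push. Stack: cded
  Read 'e': push. Stack: cdede
  Read 'a': push. Stack: cdedea
  Read 'e': push. Stack: cdedeae
Final stack: "cdedeae" (length 7)

7


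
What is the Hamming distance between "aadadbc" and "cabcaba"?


Comparing "aadadbc" and "cabcaba" position by position:
  Position 0: 'a' vs 'c' => differ
  Position 1: 'a' vs 'a' => same
  Position 2: 'd' vs 'b' => differ
  Position 3: 'a' vs 'c' => differ
  Position 4: 'd' vs 'a' => differ
  Position 5: 'b' vs 'b' => same
  Position 6: 'c' vs 'a' => differ
Total differences (Hamming distance): 5

5


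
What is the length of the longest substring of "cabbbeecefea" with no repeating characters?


Input: "cabbbeecefea"
Sliding window (track last position of each char):
  Position 0 ('c'): window [0,0] length 1 -- new best
  Position 1 ('a'): window [0,1] length 2 -- new best
  Position 2 ('b'): window [0,2] length 3 -- new best
  Position 3 ('b'): repeat (last at 2), move window start to 3
  Position 3 ('b'): window [3,3] length 1
  Position 4 ('b'): repeat (last at 3), move window start to 4
  Position 4 ('b'): window [4,4] length 1
  Position 5 ('e'): window [4,5] length 2
  Position 6 ('e'): repeat (last at 5), move window start to 6
  Position 6 ('e'): window [6,6] length 1
  Position 7 ('c'): window [6,7] length 2
  Position 8 ('e'): repeat (last at 6), move window start to 7
  Position 8 ('e'): window [7,8] length 2
  Position 9 ('f'): window [7,9] length 3
  Position 10 ('e'): repeat (last at 8), move window start to 9
  Position 10 ('e'): window [9,10] length 2
  Position 11 ('a'): window [9,11] length 3
Longest substring with no repeats: "cab" with length 3

3


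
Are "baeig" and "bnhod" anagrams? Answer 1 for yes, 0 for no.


Strings: "baeig", "bnhod"
Sorted first:  abegi
Sorted second: bdhno
Differ at position 0: 'a' vs 'b' => not anagrams

0


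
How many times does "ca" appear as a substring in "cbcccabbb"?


Searching for "ca" in "cbcccabbb"
Scanning each position:
  Position 0: "cb" => no
  Position 1: "bc" => no
  Position 2: "cc" => no
  Position 3: "cc" => no
  Position 4: "ca" => MATCH
  Position 5: "ab" => no
  Position 6: "bb" => no
  Position 7: "bb" => no
Total occurrences: 1

1


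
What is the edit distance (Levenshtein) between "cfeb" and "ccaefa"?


Computing edit distance: "cfeb" -> "ccaefa"
DP table:
           c    c    a    e    f    a
      0    1    2    3    4    5    6
  c   1    0    1    2    3    4    5
  f   2    1    1    2    3    3    4
  e   3    2    2    2    2    3    4
  b   4    3    3    3    3    3    4
Edit distance = dp[4][6] = 4

4


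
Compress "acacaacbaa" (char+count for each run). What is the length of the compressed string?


Input: acacaacbaa
Runs:
  'a' x 1 => "a1"
  'c' x 1 => "c1"
  'a' x 1 => "a1"
  'c' x 1 => "c1"
  'a' x 2 => "a2"
  'c' x 1 => "c1"
  'b' x 1 => "b1"
  'a' x 2 => "a2"
Compressed: "a1c1a1c1a2c1b1a2"
Compressed length: 16

16


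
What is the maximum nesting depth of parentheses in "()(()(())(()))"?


Input: "()(()(())(()))"
Tracking depth:
  Position 0 '(': depth becomes 1
  Position 1 ')': depth becomes 0
  Position 2 '(': depth becomes 1
  Position 3 '(': depth becomes 2
  Position 4 ')': depth becomes 1
  Position 5 '(': depth becomes 2
  Position 6 '(': depth becomes 3
  Position 7 ')': depth becomes 2
  Position 8 ')': depth becomes 1
  Position 9 '(': depth becomes 2
  Position 10 '(': depth becomes 3
  Position 11 ')': depth becomes 2
  Position 12 ')': depth becomes 1
  Position 13 ')': depth becomes 0
Maximum depth reached: 3

3


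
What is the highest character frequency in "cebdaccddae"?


Input: cebdaccddae
Character counts:
  'a': 2
  'b': 1
  'c': 3
  'd': 3
  'e': 2
Maximum frequency: 3

3


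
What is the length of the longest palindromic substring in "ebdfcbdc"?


Input: "ebdfcbdc"
Checking substrings for palindromes:
  No multi-char palindromic substrings found
Longest palindromic substring: "e" with length 1

1


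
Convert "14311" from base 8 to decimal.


Input: "14311" in base 8
Positional expansion:
  Digit '1' (value 1) x 8^4 = 4096
  Digit '4' (value 4) x 8^3 = 2048
  Digit '3' (value 3) x 8^2 = 192
  Digit '1' (value 1) x 8^1 = 8
  Digit '1' (value 1) x 8^0 = 1
Sum = 6345

6345


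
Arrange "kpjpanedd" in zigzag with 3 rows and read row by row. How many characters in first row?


Zigzag "kpjpanedd" into 3 rows:
Placing characters:
  'k' => row 0
  'p' => row 1
  'j' => row 2
  'p' => row 1
  'a' => row 0
  'n' => row 1
  'e' => row 2
  'd' => row 1
  'd' => row 0
Rows:
  Row 0: "kad"
  Row 1: "ppnd"
  Row 2: "je"
First row length: 3

3


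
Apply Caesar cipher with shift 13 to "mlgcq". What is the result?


Caesar cipher: shift "mlgcq" by 13
  'm' (pos 12) + 13 = pos 25 = 'z'
  'l' (pos 11) + 13 = pos 24 = 'y'
  'g' (pos 6) + 13 = pos 19 = 't'
  'c' (pos 2) + 13 = pos 15 = 'p'
  'q' (pos 16) + 13 = pos 3 = 'd'
Result: zytpd

zytpd


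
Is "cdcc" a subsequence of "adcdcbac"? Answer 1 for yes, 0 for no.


Check if "cdcc" is a subsequence of "adcdcbac"
Greedy scan:
  Position 0 ('a'): no match needed
  Position 1 ('d'): no match needed
  Position 2 ('c'): matches sub[0] = 'c'
  Position 3 ('d'): matches sub[1] = 'd'
  Position 4 ('c'): matches sub[2] = 'c'
  Position 5 ('b'): no match needed
  Position 6 ('a'): no match needed
  Position 7 ('c'): matches sub[3] = 'c'
All 4 characters matched => is a subsequence

1


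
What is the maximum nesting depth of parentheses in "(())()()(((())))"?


Input: "(())()()(((())))"
Tracking depth:
  Position 0 '(': depth becomes 1
  Position 1 '(': depth becomes 2
  Position 2 ')': depth becomes 1
  Position 3 ')': depth becomes 0
  Position 4 '(': depth becomes 1
  Position 5 ')': depth becomes 0
  Position 6 '(': depth becomes 1
  Position 7 ')': depth becomes 0
  Position 8 '(': depth becomes 1
  Position 9 '(': depth becomes 2
  Position 10 '(': depth becomes 3
  Position 11 '(': depth becomes 4
  Position 12 ')': depth becomes 3
  Position 13 ')': depth becomes 2
  Position 14 ')': depth becomes 1
  Position 15 ')': depth becomes 0
Maximum depth reached: 4

4


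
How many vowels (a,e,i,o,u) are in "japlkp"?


Input: japlkp
Checking each character:
  'j' at position 0: consonant
  'a' at position 1: vowel (running total: 1)
  'p' at position 2: consonant
  'l' at position 3: consonant
  'k' at position 4: consonant
  'p' at position 5: consonant
Total vowels: 1

1


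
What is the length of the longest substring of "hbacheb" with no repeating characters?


Input: "hbacheb"
Sliding window (track last position of each char):
  Position 0 ('h'): window [0,0] length 1 -- new best
  Position 1 ('b'): window [0,1] length 2 -- new best
  Position 2 ('a'): window [0,2] length 3 -- new best
  Position 3 ('c'): window [0,3] length 4 -- new best
  Position 4 ('h'): repeat (last at 0), move window start to 1
  Position 4 ('h'): window [1,4] length 4
  Position 5 ('e'): window [1,5] length 5 -- new best
  Position 6 ('b'): repeat (last at 1), move window start to 2
  Position 6 ('b'): window [2,6] length 5
Longest substring with no repeats: "bache" with length 5

5


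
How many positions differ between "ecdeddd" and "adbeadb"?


Comparing "ecdeddd" and "adbeadb" position by position:
  Position 0: 'e' vs 'a' => DIFFER
  Position 1: 'c' vs 'd' => DIFFER
  Position 2: 'd' vs 'b' => DIFFER
  Position 3: 'e' vs 'e' => same
  Position 4: 'd' vs 'a' => DIFFER
  Position 5: 'd' vs 'd' => same
  Position 6: 'd' vs 'b' => DIFFER
Positions that differ: 5

5


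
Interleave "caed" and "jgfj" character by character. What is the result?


Interleaving "caed" and "jgfj":
  Position 0: 'c' from first, 'j' from second => "cj"
  Position 1: 'a' from first, 'g' from second => "ag"
  Position 2: 'e' from first, 'f' from second => "ef"
  Position 3: 'd' from first, 'j' from second => "dj"
Result: cjagefdj

cjagefdj


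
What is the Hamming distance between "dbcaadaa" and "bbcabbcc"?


Comparing "dbcaadaa" and "bbcabbcc" position by position:
  Position 0: 'd' vs 'b' => differ
  Position 1: 'b' vs 'b' => same
  Position 2: 'c' vs 'c' => same
  Position 3: 'a' vs 'a' => same
  Position 4: 'a' vs 'b' => differ
  Position 5: 'd' vs 'b' => differ
  Position 6: 'a' vs 'c' => differ
  Position 7: 'a' vs 'c' => differ
Total differences (Hamming distance): 5

5


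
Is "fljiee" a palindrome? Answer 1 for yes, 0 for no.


Input: fljiee
Reversed: eeijlf
  Compare pos 0 ('f') with pos 5 ('e'): MISMATCH
  Compare pos 1 ('l') with pos 4 ('e'): MISMATCH
  Compare pos 2 ('j') with pos 3 ('i'): MISMATCH
Result: not a palindrome

0


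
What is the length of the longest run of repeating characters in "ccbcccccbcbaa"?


Input: "ccbcccccbcbaa"
Scanning for longest run:
  Position 1 ('c'): continues run of 'c', length=2
  Position 2 ('b'): new char, reset run to 1
  Position 3 ('c'): new char, reset run to 1
  Position 4 ('c'): continues run of 'c', length=2
  Position 5 ('c'): continues run of 'c', length=3
  Position 6 ('c'): continues run of 'c', length=4
  Position 7 ('c'): continues run of 'c', length=5
  Position 8 ('b'): new char, reset run to 1
  Position 9 ('c'): new char, reset run to 1
  Position 10 ('b'): new char, reset run to 1
  Position 11 ('a'): new char, reset run to 1
  Position 12 ('a'): continues run of 'a', length=2
Longest run: 'c' with length 5

5
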